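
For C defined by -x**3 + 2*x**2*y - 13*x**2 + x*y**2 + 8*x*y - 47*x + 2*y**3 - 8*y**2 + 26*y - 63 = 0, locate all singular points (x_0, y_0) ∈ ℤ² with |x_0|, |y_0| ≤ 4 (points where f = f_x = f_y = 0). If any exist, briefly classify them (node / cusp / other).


Singular points: {(-3, 2)}; classification: cusp.

Compute partial derivatives:
  f_x = -3*x**2 + 4*x*y - 26*x + y**2 + 8*y - 47.
  f_y = 2*x**2 + 2*x*y + 8*x + 6*y**2 - 16*y + 26.
Scan x_0 ∈ {−4, ..., 4}. For each x_0, f_y(x_0, y) is a polynomial in y; find its integer roots y ∈ {−4, ..., 4}, then test f_x and f at those candidates.
  x = -4: f_y(-4, y) = 6*y**2 - 24*y + 26; no integer root y with |y| ≤ 4.
  x = -3: f_y(-3, y) = 6*y**2 - 22*y + 20; vanishes at y ∈ {2}. (-3, 2): f_x = 0, f = 0 — SINGULAR.
  x = -2: f_y(-2, y) = 6*y**2 - 20*y + 18; no integer root y with |y| ≤ 4.
  x = -1: f_y(-1, y) = 6*y**2 - 18*y + 20; no integer root y with |y| ≤ 4.
  x = 0: f_y(0, y) = 6*y**2 - 16*y + 26; no integer root y with |y| ≤ 4.
  x = 1: f_y(1, y) = 6*y**2 - 14*y + 36; no integer root y with |y| ≤ 4.
  x = 2: f_y(2, y) = 6*y**2 - 12*y + 50; no integer root y with |y| ≤ 4.
  x = 3: f_y(3, y) = 6*y**2 - 10*y + 68; no integer root y with |y| ≤ 4.
  x = 4: f_y(4, y) = 6*y**2 - 8*y + 90; no integer root y with |y| ≤ 4.
Only singular point on the grid: (-3, 2).
Classify: substitute x = -3 + u, y = 2 + v and expand: f = -u**3 + 2*u**2*v + u*v**2 + 2*v**3 + v**2.
No constant or linear terms (consistent with a singular point). Quadratic part: v**2. Cubic part: -u**3 + 2*u**2*v + u*v**2 + 2*v**3.
The quadratic part v**2 is a perfect square, so there is a single (double) tangent line v = 0, i.e. y = 2. Restricting the cubic part to that line (v = 0) leaves -u**3 ≠ 0, so f is not divisible by v and the branch is v² ≈ u**3 to lowest order — this is a cusp.
Classification: cusp.


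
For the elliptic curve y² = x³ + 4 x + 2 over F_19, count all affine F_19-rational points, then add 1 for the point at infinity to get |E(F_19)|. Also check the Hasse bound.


Affine points = {(1, 8), (1, 11), (4, 5), (4, 14), (9, 8), (9, 11), (10, 4), (10, 15), (11, 3), (11, 16), (12, 7), (12, 12), (13, 3), (13, 16), (14, 3), (14, 16), (15, 6), (15, 13), (16, 1), (16, 18), (17, 9), (17, 10), (18, 4), (18, 15)}; affine count = 24; |E(F_19)| = 25.

Discriminant check: Δ ∝ 4a³ + 27b² = 4·4³ + 27·2² = 4·64 + 27·4 ≡ 3 (mod 19). Nonzero ⇒ E is nonsingular.
For each x ∈ F_19, compute rhs = x³ + 4·x + 2 mod 19, then count y ∈ F_19 with y² ≡ rhs.
  x = 0: rhs = 2, matching y values: none (0 points).
  x = 1: rhs = 7, matching y values: 8, 11 (2 points).
  x = 2: rhs = 18, matching y values: none (0 points).
  x = 3: rhs = 3, matching y values: none (0 points).
  x = 4: rhs = 6, matching y values: 5, 14 (2 points).
  x = 5: rhs = 14, matching y values: none (0 points).
  x = 6: rhs = 14, matching y values: none (0 points).
  x = 7: rhs = 12, matching y values: none (0 points).
  x = 8: rhs = 14, matching y values: none (0 points).
  x = 9: rhs = 7, matching y values: 8, 11 (2 points).
  x = 10: rhs = 16, matching y values: 4, 15 (2 points).
  x = 11: rhs = 9, matching y values: 3, 16 (2 points).
  x = 12: rhs = 11, matching y values: 7, 12 (2 points).
  x = 13: rhs = 9, matching y values: 3, 16 (2 points).
  x = 14: rhs = 9, matching y values: 3, 16 (2 points).
  x = 15: rhs = 17, matching y values: 6, 13 (2 points).
  x = 16: rhs = 1, matching y values: 1, 18 (2 points).
  x = 17: rhs = 5, matching y values: 9, 10 (2 points).
  x = 18: rhs = 16, matching y values: 4, 15 (2 points).
Total affine count: 24.
Full point count |E(F_19)| = 24 + 1 = 25.
Hasse bound: |25 − (19+1)| = |5| = 5 ≤ 2√19 ≈ 8.7178 ✓.


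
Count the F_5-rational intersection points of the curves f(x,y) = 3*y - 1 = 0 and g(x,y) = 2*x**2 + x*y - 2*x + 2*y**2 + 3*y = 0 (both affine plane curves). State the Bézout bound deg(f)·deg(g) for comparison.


Common zeros: ∅; count = 0; Bézout bound = 2.

deg(f) = 1, deg(g) = 2, so Bézout bound = 2.
Scan x ∈ F_5. For each x, list the y ∈ F_5 with f(x, y) ≡ 0 and those with g(x, y) ≡ 0 (mod 5); the common zeros in that column are the intersection.
  x = 0: f ≡ 0 at y ∈ {2}; g ≡ 0 at y ∈ {0, 1}; common: ∅.
  x = 1: f ≡ 0 at y ∈ {2}; g ≡ 0 at y ∈ {0, 3}; common: ∅.
  x = 2: f ≡ 0 at y ∈ {2}; g ≡ 0 at y ∈ ∅; common: ∅.
  x = 3: f ≡ 0 at y ∈ {2}; g ≡ 0 at y ∈ {1}; common: ∅.
  x = 4: f ≡ 0 at y ∈ {2}; g ≡ 0 at y ∈ ∅; common: ∅.
Collecting: common zeros = ∅, so the count is 0.
Comparison with the Bézout bound: 0 ≤ 2 = deg(f)·deg(g), as expected for curves with no common component (the affine F_5-count falls short of the bound because intersections may lie at infinity, over extension fields, or carry multiplicity).


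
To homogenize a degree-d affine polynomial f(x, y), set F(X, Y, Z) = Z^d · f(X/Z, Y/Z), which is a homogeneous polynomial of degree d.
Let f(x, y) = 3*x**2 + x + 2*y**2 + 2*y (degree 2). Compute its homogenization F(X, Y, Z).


F(X, Y, Z) = 3*X**2 + X*Z + 2*Y**2 + 2*Y*Z

deg(f) = 2.
Substitute x = X/Z, y = Y/Z into f, then multiply by Z^2.
  monomial 3·x^2·y^0 ↦ 3·X^2·Y^0·Z^0.
  monomial 1·x^1·y^0 ↦ 1·X^1·Y^0·Z^1.
  monomial 2·x^0·y^2 ↦ 2·X^0·Y^2·Z^0.
  monomial 2·x^0·y^1 ↦ 2·X^0·Y^1·Z^1.
Collecting: F(X, Y, Z) = 3*X**2 + X*Z + 2*Y**2 + 2*Y*Z.


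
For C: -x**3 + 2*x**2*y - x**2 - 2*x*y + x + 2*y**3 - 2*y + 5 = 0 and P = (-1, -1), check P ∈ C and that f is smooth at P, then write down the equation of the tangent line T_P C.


Tangent line at P: 6*x + 8*y + 14 = 0.

Step 1: f(-1, -1) = 0, so P lies on C.
Step 2: partial derivatives
  f_x(x, y) = -3*x**2 + 4*x*y - 2*x - 2*y + 1, f_y(x, y) = 2*x**2 - 2*x + 6*y**2 - 2.
  f_x(P) = 6, f_y(P) = 8 (gradient nonzero, so P is smooth).
Step 3: tangent line at P: 6·(x − -1) + 8·(y − -1) = 0.
Expanding: 6*x + 8*y + 14 = 0.


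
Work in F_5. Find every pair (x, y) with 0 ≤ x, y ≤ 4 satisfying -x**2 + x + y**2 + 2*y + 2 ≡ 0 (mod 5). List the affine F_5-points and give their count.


Affine F_5-points: {(0, 1), (0, 2), (1, 1), (1, 2), (2, 0), (2, 3), (3, 4), (4, 0), (4, 3)}; count = 9.

For each of the 25 pairs (x, y) ∈ F_5², evaluate f(x, y) mod 5. Record the zeros.
  x = 0: [0↦2, 1↦0, 2↦0, 3↦2, 4↦1]  zeros at y ∈ {1, 2}
  x = 1: [0↦2, 1↦0, 2↦0, 3↦2, 4↦1]  zeros at y ∈ {1, 2}
  x = 2: [0↦0, 1↦3, 2↦3, 3↦0, 4↦4]  zeros at y ∈ {0, 3}
  x = 3: [0↦1, 1↦4, 2↦4, 3↦1, 4↦0]  zeros at y ∈ {4}
  x = 4: [0↦0, 1↦3, 2↦3, 3↦0, 4↦4]  zeros at y ∈ {0, 3}
Collecting zeros: affine points = {(0, 1), (0, 2), (1, 1), (1, 2), (2, 0), (2, 3), (3, 4), (4, 0), (4, 3)}.
Total count |C(F_5)_aff| = 9.


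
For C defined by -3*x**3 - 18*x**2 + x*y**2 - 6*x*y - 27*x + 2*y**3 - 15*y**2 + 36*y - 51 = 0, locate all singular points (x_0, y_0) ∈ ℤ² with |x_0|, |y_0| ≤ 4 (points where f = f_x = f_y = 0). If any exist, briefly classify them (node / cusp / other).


Singular points: {(-2, 3)}; classification: cusp.

Compute partial derivatives:
  f_x = -9*x**2 - 36*x + y**2 - 6*y - 27.
  f_y = 2*x*y - 6*x + 6*y**2 - 30*y + 36.
Scan x_0 ∈ {−4, ..., 4}. For each x_0, f_y(x_0, y) is a polynomial in y; find its integer roots y ∈ {−4, ..., 4}, then test f_x and f at those candidates.
  x = -4: f_y(-4, y) = 6*y**2 - 38*y + 60; vanishes at y ∈ {3}. (-4, 3): f_x = -36 ≠ 0.
  x = -3: f_y(-3, y) = 6*y**2 - 36*y + 54; vanishes at y ∈ {3}. (-3, 3): f_x = -9 ≠ 0.
  x = -2: f_y(-2, y) = 6*y**2 - 34*y + 48; vanishes at y ∈ {3}. (-2, 3): f_x = 0, f = 0 — SINGULAR.
  x = -1: f_y(-1, y) = 6*y**2 - 32*y + 42; vanishes at y ∈ {3}. (-1, 3): f_x = -9 ≠ 0.
  x = 0: f_y(0, y) = 6*y**2 - 30*y + 36; vanishes at y ∈ {2, 3}. (0, 2): f_x = -35 ≠ 0; (0, 3): f_x = -36 ≠ 0.
  x = 1: f_y(1, y) = 6*y**2 - 28*y + 30; vanishes at y ∈ {3}. (1, 3): f_x = -81 ≠ 0.
  x = 2: f_y(2, y) = 6*y**2 - 26*y + 24; vanishes at y ∈ {3}. (2, 3): f_x = -144 ≠ 0.
  x = 3: f_y(3, y) = 6*y**2 - 24*y + 18; vanishes at y ∈ {1, 3}. (3, 1): f_x = -221 ≠ 0; (3, 3): f_x = -225 ≠ 0.
  x = 4: f_y(4, y) = 6*y**2 - 22*y + 12; vanishes at y ∈ {3}. (4, 3): f_x = -324 ≠ 0.
Only singular point on the grid: (-2, 3).
Classify: substitute x = -2 + u, y = 3 + v and expand: f = -3*u**3 + u*v**2 + 2*v**3 + v**2.
No constant or linear terms (consistent with a singular point). Quadratic part: v**2. Cubic part: -3*u**3 + u*v**2 + 2*v**3.
The quadratic part v**2 is a perfect square, so there is a single (double) tangent line v = 0, i.e. y = 3. Restricting the cubic part to that line (v = 0) leaves -3*u**3 ≠ 0, so f is not divisible by v and the branch is v² ≈ 3*u**3 to lowest order — this is a cusp.
Classification: cusp.


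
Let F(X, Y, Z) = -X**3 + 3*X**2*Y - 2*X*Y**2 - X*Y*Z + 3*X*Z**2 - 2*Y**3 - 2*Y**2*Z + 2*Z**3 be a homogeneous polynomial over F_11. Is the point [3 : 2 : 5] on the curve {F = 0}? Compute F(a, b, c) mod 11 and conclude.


F(3,2,5) ≡ 7 (mod 11); P is NOT on the curve.

Evaluate F(3, 2, 5) term-by-term (mod 11).
  -X**3 ↦ -1·27·1·1 = -27
  3*X**2*Y ↦ 3·9·2·1 = 54
  -2*X*Y**2 ↦ -2·3·4·1 = -24
  -X*Y*Z ↦ -1·3·2·5 = -30
  3*X*Z**2 ↦ 3·3·1·25 = 225
  -2*Y**3 ↦ -2·1·8·1 = -16
  -2*Y**2*Z ↦ -2·1·4·5 = -40
  2*Z**3 ↦ 2·1·1·125 = 250
Sum: F(3, 2, 5) = (-27) + (54) + (-24) + (-30) + (225) + (-16) + (-40) + (250) = 392.
Reducing mod 11: 392 ≡ 7 (mod 11).
Since F(a, b, c) ≡ 7 ≠ 0 (mod 11), P does NOT lie on the curve.


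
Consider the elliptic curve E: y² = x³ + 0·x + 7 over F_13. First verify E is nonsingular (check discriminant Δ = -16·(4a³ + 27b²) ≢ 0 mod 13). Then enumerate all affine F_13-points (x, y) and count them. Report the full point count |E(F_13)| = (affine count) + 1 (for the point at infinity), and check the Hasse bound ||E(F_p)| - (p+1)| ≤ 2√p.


Affine points = {(7, 5), (7, 8), (8, 5), (8, 8), (11, 5), (11, 8)}; affine count = 6; |E(F_13)| = 7.

Discriminant check: Δ ∝ 4a³ + 27b² = 4·0³ + 27·7² = 4·0 + 27·49 ≡ 10 (mod 13). Nonzero ⇒ E is nonsingular.
For each x ∈ F_13, compute rhs = x³ + 0·x + 7 mod 13, then count y ∈ F_13 with y² ≡ rhs.
  x = 0: rhs = 7, matching y values: none (0 points).
  x = 1: rhs = 8, matching y values: none (0 points).
  x = 2: rhs = 2, matching y values: none (0 points).
  x = 3: rhs = 8, matching y values: none (0 points).
  x = 4: rhs = 6, matching y values: none (0 points).
  x = 5: rhs = 2, matching y values: none (0 points).
  x = 6: rhs = 2, matching y values: none (0 points).
  x = 7: rhs = 12, matching y values: 5, 8 (2 points).
  x = 8: rhs = 12, matching y values: 5, 8 (2 points).
  x = 9: rhs = 8, matching y values: none (0 points).
  x = 10: rhs = 6, matching y values: none (0 points).
  x = 11: rhs = 12, matching y values: 5, 8 (2 points).
  x = 12: rhs = 6, matching y values: none (0 points).
Total affine count: 6.
Full point count |E(F_13)| = 6 + 1 = 7.
Hasse bound: |7 − (13+1)| = |-7| = 7 ≤ 2√13 ≈ 7.2111 ✓.


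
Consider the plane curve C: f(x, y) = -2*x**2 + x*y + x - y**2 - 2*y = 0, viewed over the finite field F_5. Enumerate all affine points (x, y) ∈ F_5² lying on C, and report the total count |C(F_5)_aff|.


Affine F_5-points: {(0, 0), (0, 3), (2, 2), (2, 3), (3, 0), (3, 1)}; count = 6.

For each of the 25 pairs (x, y) ∈ F_5², evaluate f(x, y) mod 5. Record the zeros.
  x = 0: [0↦0, 1↦2, 2↦2, 3↦0, 4↦1]  zeros at y ∈ {0, 3}
  x = 1: [0↦4, 1↦2, 2↦3, 3↦2, 4↦4]  zeros at y ∈ ∅
  x = 2: [0↦4, 1↦3, 2↦0, 3↦0, 4↦3]  zeros at y ∈ {2, 3}
  x = 3: [0↦0, 1↦0, 2↦3, 3↦4, 4↦3]  zeros at y ∈ {0, 1}
  x = 4: [0↦2, 1↦3, 2↦2, 3↦4, 4↦4]  zeros at y ∈ ∅
Collecting zeros: affine points = {(0, 0), (0, 3), (2, 2), (2, 3), (3, 0), (3, 1)}.
Total count |C(F_5)_aff| = 6.


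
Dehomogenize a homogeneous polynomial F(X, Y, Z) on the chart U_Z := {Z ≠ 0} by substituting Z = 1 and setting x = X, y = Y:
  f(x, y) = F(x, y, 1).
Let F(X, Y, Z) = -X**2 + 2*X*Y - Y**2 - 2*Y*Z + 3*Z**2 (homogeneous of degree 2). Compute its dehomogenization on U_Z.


f(x, y) = -x**2 + 2*x*y - y**2 - 2*y + 3

On U_Z we set Z = 1. Each monomial c·X^i·Y^j·Z^k in F becomes c·x^i·y^j·1^k = c·x^i·y^j.
Substituting Z = 1: F(X, Y, 1) = -x**2 + 2*x*y - y**2 - 2*y + 3.
Note: deg(f) ≤ deg(F) = 2; strict inequality happens when F is divisible by Z (lost terms).


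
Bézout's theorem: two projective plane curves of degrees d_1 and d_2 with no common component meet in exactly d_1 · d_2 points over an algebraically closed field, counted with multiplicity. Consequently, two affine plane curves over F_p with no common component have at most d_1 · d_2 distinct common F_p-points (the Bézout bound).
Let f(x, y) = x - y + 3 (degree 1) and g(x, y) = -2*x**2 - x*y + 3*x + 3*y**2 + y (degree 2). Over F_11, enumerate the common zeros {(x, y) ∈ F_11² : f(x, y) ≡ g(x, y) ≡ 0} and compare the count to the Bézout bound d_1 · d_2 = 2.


Common zeros: {(10, 2)}; count = 1; Bézout bound = 2.

deg(f) = 1, deg(g) = 2, so Bézout bound = 2.
Scan x ∈ F_11. For each x, list the y ∈ F_11 with f(x, y) ≡ 0 and those with g(x, y) ≡ 0 (mod 11); the common zeros in that column are the intersection.
  x = 0: f ≡ 0 at y ∈ {3}; g ≡ 0 at y ∈ {0, 7}; common: ∅.
  x = 1: f ≡ 0 at y ∈ {4}; g ≡ 0 at y ∈ ∅; common: ∅.
  x = 2: f ≡ 0 at y ∈ {5}; g ≡ 0 at y ∈ {1, 3}; common: ∅.
  x = 3: f ≡ 0 at y ∈ {6}; g ≡ 0 at y ∈ ∅; common: ∅.
  x = 4: f ≡ 0 at y ∈ {7}; g ≡ 0 at y ∈ ∅; common: ∅.
  x = 5: f ≡ 0 at y ∈ {8}; g ≡ 0 at y ∈ ∅; common: ∅.
  x = 6: f ≡ 0 at y ∈ {9}; g ≡ 0 at y ∈ ∅; common: ∅.
  x = 7: f ≡ 0 at y ∈ {10}; g ≡ 0 at y ∈ {0, 2}; common: ∅.
  x = 8: f ≡ 0 at y ∈ {0}; g ≡ 0 at y ∈ ∅; common: ∅.
  x = 9: f ≡ 0 at y ∈ {1}; g ≡ 0 at y ∈ {3, 7}; common: ∅.
  x = 10: f ≡ 0 at y ∈ {2}; g ≡ 0 at y ∈ {1, 2}; common: {2}.
Collecting: common zeros = {(10, 2)}, so the count is 1.
Comparison with the Bézout bound: 1 ≤ 2 = deg(f)·deg(g), as expected for curves with no common component (the affine F_11-count falls short of the bound because intersections may lie at infinity, over extension fields, or carry multiplicity).


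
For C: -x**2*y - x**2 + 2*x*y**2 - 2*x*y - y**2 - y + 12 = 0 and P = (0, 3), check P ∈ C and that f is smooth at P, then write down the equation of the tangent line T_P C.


Tangent line at P: 12*x - 7*y + 21 = 0.

Step 1: f(0, 3) = 0, so P lies on C.
Step 2: partial derivatives
  f_x(x, y) = -2*x*y - 2*x + 2*y**2 - 2*y, f_y(x, y) = -x**2 + 4*x*y - 2*x - 2*y - 1.
  f_x(P) = 12, f_y(P) = -7 (gradient nonzero, so P is smooth).
Step 3: tangent line at P: 12·(x − 0) + -7·(y − 3) = 0.
Expanding: 12*x - 7*y + 21 = 0.


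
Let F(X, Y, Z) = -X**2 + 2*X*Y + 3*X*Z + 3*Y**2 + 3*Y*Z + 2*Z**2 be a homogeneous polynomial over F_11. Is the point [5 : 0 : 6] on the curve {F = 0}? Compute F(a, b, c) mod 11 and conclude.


F(5,0,6) ≡ 5 (mod 11); P is NOT on the curve.

Evaluate F(5, 0, 6) term-by-term (mod 11).
  -X**2 ↦ -1·25·1·1 = -25
  2*X*Y ↦ 2·5·0·1 = 0
  3*X*Z ↦ 3·5·1·6 = 90
  3*Y**2 ↦ 3·1·0·1 = 0
  3*Y*Z ↦ 3·1·0·6 = 0
  2*Z**2 ↦ 2·1·1·36 = 72
Sum: F(5, 0, 6) = (-25) + (0) + (90) + (0) + (0) + (72) = 137.
Reducing mod 11: 137 ≡ 5 (mod 11).
Since F(a, b, c) ≡ 5 ≠ 0 (mod 11), P does NOT lie on the curve.


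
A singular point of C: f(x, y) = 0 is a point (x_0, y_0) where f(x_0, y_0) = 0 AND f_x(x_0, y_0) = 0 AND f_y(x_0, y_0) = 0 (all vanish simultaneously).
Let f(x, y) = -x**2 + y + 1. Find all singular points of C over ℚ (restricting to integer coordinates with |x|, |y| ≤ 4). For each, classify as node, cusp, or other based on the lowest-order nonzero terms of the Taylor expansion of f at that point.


No singular points in the scanned grid; C is smooth there.

Compute partial derivatives:
  f_x = -2*x.
  f_y = 1.
f_y = 1 is a nonzero constant, so f_y never vanishes: no point (x, y) can satisfy f = f_x = f_y = 0. In particular no (x, y) ∈ {−4, ..., 4}² is singular; the curve is smooth.


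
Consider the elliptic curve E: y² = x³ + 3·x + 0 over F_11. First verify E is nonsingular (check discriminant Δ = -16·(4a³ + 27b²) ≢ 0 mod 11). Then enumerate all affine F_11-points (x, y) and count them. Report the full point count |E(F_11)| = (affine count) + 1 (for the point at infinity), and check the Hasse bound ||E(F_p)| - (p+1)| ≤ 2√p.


Affine points = {(0, 0), (1, 2), (1, 9), (2, 5), (2, 6), (3, 5), (3, 6), (6, 5), (6, 6), (7, 1), (7, 10)}; affine count = 11; |E(F_11)| = 12.

Discriminant check: Δ ∝ 4a³ + 27b² = 4·3³ + 27·0² = 4·27 + 27·0 ≡ 9 (mod 11). Nonzero ⇒ E is nonsingular.
For each x ∈ F_11, compute rhs = x³ + 3·x + 0 mod 11, then count y ∈ F_11 with y² ≡ rhs.
  x = 0: rhs = 0, matching y values: 0 (1 points).
  x = 1: rhs = 4, matching y values: 2, 9 (2 points).
  x = 2: rhs = 3, matching y values: 5, 6 (2 points).
  x = 3: rhs = 3, matching y values: 5, 6 (2 points).
  x = 4: rhs = 10, matching y values: none (0 points).
  x = 5: rhs = 8, matching y values: none (0 points).
  x = 6: rhs = 3, matching y values: 5, 6 (2 points).
  x = 7: rhs = 1, matching y values: 1, 10 (2 points).
  x = 8: rhs = 8, matching y values: none (0 points).
  x = 9: rhs = 8, matching y values: none (0 points).
  x = 10: rhs = 7, matching y values: none (0 points).
Total affine count: 11.
Full point count |E(F_11)| = 11 + 1 = 12.
Hasse bound: |12 − (11+1)| = |0| = 0 ≤ 2√11 ≈ 6.6332 ✓.


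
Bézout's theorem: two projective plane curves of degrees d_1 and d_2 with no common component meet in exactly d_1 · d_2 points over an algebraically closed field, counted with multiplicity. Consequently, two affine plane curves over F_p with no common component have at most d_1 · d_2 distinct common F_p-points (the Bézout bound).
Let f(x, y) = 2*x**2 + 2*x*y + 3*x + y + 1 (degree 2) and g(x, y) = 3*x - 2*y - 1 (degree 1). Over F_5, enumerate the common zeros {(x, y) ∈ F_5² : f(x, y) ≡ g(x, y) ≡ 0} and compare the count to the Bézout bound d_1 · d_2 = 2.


Common zeros: {(2, 0)}; count = 1; Bézout bound = 2.

deg(f) = 2, deg(g) = 1, so Bézout bound = 2.
Scan x ∈ F_5. For each x, list the y ∈ F_5 with f(x, y) ≡ 0 and those with g(x, y) ≡ 0 (mod 5); the common zeros in that column are the intersection.
  x = 0: f ≡ 0 at y ∈ {4}; g ≡ 0 at y ∈ {2}; common: ∅.
  x = 1: f ≡ 0 at y ∈ {3}; g ≡ 0 at y ∈ {1}; common: ∅.
  x = 2: f ≡ 0 at y ∈ {0, 1, 2, 3, 4}; g ≡ 0 at y ∈ {0}; common: {0}.
  x = 3: f ≡ 0 at y ∈ {1}; g ≡ 0 at y ∈ {4}; common: ∅.
  x = 4: f ≡ 0 at y ∈ {0}; g ≡ 0 at y ∈ {3}; common: ∅.
Collecting: common zeros = {(2, 0)}, so the count is 1.
Comparison with the Bézout bound: 1 ≤ 2 = deg(f)·deg(g), as expected for curves with no common component (the affine F_5-count falls short of the bound because intersections may lie at infinity, over extension fields, or carry multiplicity).


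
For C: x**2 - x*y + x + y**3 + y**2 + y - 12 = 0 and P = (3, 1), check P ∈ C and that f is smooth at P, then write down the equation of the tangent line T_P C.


Tangent line at P: 6*x + 3*y - 21 = 0.

Step 1: f(3, 1) = 0, so P lies on C.
Step 2: partial derivatives
  f_x(x, y) = 2*x - y + 1, f_y(x, y) = -x + 3*y**2 + 2*y + 1.
  f_x(P) = 6, f_y(P) = 3 (gradient nonzero, so P is smooth).
Step 3: tangent line at P: 6·(x − 3) + 3·(y − 1) = 0.
Expanding: 6*x + 3*y - 21 = 0.


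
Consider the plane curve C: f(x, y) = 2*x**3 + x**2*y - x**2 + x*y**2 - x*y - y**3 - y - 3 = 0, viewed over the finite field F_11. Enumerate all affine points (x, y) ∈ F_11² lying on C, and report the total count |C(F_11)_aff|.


Affine F_11-points: {(0, 3), (2, 1), (2, 2), (2, 10), (5, 3), (5, 10), (8, 0), (8, 8), (9, 4), (9, 7), (9, 9)}; count = 11.

For each of the 121 pairs (x, y) ∈ F_11², evaluate f(x, y) mod 11. Record the zeros.
  x = 0: [0↦8, 1↦6, 2↦9, 3↦0, 4↦6, 5↦10, 6↦6, 7↦10, 8↦5, 9↦7, 10↦10]  zeros at y ∈ {3}
  x = 1: [0↦9, 1↦8, 2↦3, 3↦10, 4↦1, 5↦3, 6↦10, 7↦5, 8↦4, 9↦1, 10↦1]  zeros at y ∈ ∅
  x = 2: [0↦9, 1↦0, 2↦0, 3↦3, 4↦3, 5↦5, 6↦3, 7↦2, 8↦7, 9↦1, 10↦0]  zeros at y ∈ {1, 2, 10}
  x = 3: [0↦9, 1↦5, 2↦1, 3↦2, 4↦2, 5↦6, 6↦8, 7↦2, 8↦4, 9↦8, 10↦8]  zeros at y ∈ ∅
  x = 4: [0↦10, 1↦2, 2↦7, 3↦8, 4↦10, 5↦7, 6↦4, 7↦6, 8↦7, 9↦1, 10↦4]  zeros at y ∈ ∅
  x = 5: [0↦2, 1↦3, 2↦8, 3↦0, 4↦6, 5↦9, 6↦3, 7↦4, 8↦6, 9↦3, 10↦0]  zeros at y ∈ {3, 10}
  x = 6: [0↦8, 1↦9, 2↦5, 3↦1, 4↦2, 5↦2, 6↦6, 7↦8, 8↦2, 9↦4, 10↦8]  zeros at y ∈ ∅
  x = 7: [0↦7, 1↦10, 2↦10, 3↦1, 4↦10, 5↦9, 6↦3, 7↦8, 8↦7, 9↦5, 10↦7]  zeros at y ∈ ∅
  x = 8: [0↦0, 1↦7, 2↦2, 3↦1, 4↦9, 5↦9, 6↦6, 7↦5, 8↦0, 9↦7, 10↦9]  zeros at y ∈ {0, 8}
  x = 9: [0↦10, 1↦1, 2↦4, 3↦2, 4↦0, 5↦3, 6↦5, 7↦0, 8↦4, 9↦0, 10↦4]  zeros at y ∈ {4, 7, 9}
  x = 10: [0↦5, 1↦4, 2↦6, 3↦5, 4↦6, 5↦3, 6↦1, 7↦5, 8↦9, 9↦7, 10↦4]  zeros at y ∈ ∅
Collecting zeros: affine points = {(0, 3), (2, 1), (2, 2), (2, 10), (5, 3), (5, 10), (8, 0), (8, 8), (9, 4), (9, 7), (9, 9)}.
Total count |C(F_11)_aff| = 11.


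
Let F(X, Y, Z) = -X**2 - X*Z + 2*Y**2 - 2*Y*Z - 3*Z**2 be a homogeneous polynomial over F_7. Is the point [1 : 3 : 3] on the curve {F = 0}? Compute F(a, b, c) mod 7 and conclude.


F(1,3,3) ≡ 4 (mod 7); P is NOT on the curve.

Evaluate F(1, 3, 3) term-by-term (mod 7).
  -X**2 ↦ -1·1·1·1 = -1
  -X*Z ↦ -1·1·1·3 = -3
  2*Y**2 ↦ 2·1·9·1 = 18
  -2*Y*Z ↦ -2·1·3·3 = -18
  -3*Z**2 ↦ -3·1·1·9 = -27
Sum: F(1, 3, 3) = (-1) + (-3) + (18) + (-18) + (-27) = -31.
Reducing mod 7: -31 ≡ 4 (mod 7).
Since F(a, b, c) ≡ 4 ≠ 0 (mod 7), P does NOT lie on the curve.


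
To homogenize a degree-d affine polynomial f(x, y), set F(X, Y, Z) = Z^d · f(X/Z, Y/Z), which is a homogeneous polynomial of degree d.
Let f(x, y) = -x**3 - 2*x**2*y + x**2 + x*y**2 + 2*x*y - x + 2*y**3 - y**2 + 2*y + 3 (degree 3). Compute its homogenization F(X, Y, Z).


F(X, Y, Z) = -X**3 - 2*X**2*Y + X**2*Z + X*Y**2 + 2*X*Y*Z - X*Z**2 + 2*Y**3 - Y**2*Z + 2*Y*Z**2 + 3*Z**3

deg(f) = 3.
Substitute x = X/Z, y = Y/Z into f, then multiply by Z^3.
  monomial -1·x^3·y^0 ↦ -1·X^3·Y^0·Z^0.
  monomial -2·x^2·y^1 ↦ -2·X^2·Y^1·Z^0.
  monomial 1·x^2·y^0 ↦ 1·X^2·Y^0·Z^1.
  monomial 1·x^1·y^2 ↦ 1·X^1·Y^2·Z^0.
  monomial 2·x^1·y^1 ↦ 2·X^1·Y^1·Z^1.
  monomial -1·x^1·y^0 ↦ -1·X^1·Y^0·Z^2.
  monomial 2·x^0·y^3 ↦ 2·X^0·Y^3·Z^0.
  monomial -1·x^0·y^2 ↦ -1·X^0·Y^2·Z^1.
  monomial 2·x^0·y^1 ↦ 2·X^0·Y^1·Z^2.
  monomial 3·x^0·y^0 ↦ 3·X^0·Y^0·Z^3.
Collecting: F(X, Y, Z) = -X**3 - 2*X**2*Y + X**2*Z + X*Y**2 + 2*X*Y*Z - X*Z**2 + 2*Y**3 - Y**2*Z + 2*Y*Z**2 + 3*Z**3.


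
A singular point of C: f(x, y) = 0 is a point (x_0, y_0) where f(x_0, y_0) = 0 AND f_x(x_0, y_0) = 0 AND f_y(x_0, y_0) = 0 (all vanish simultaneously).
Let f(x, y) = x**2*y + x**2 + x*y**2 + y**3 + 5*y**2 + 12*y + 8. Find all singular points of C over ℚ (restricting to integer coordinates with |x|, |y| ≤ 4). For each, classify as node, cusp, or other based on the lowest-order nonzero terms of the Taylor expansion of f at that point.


Singular points: {(2, -2)}; classification: node.

Compute partial derivatives:
  f_x = 2*x*y + 2*x + y**2.
  f_y = x**2 + 2*x*y + 3*y**2 + 10*y + 12.
Scan x_0 ∈ {−4, ..., 4}. For each x_0, f_y(x_0, y) is a polynomial in y; find its integer roots y ∈ {−4, ..., 4}, then test f_x and f at those candidates.
  x = -4: f_y(-4, y) = 3*y**2 + 2*y + 28; no integer root y with |y| ≤ 4.
  x = -3: f_y(-3, y) = 3*y**2 + 4*y + 21; no integer root y with |y| ≤ 4.
  x = -2: f_y(-2, y) = 3*y**2 + 6*y + 16; no integer root y with |y| ≤ 4.
  x = -1: f_y(-1, y) = 3*y**2 + 8*y + 13; no integer root y with |y| ≤ 4.
  x = 0: f_y(0, y) = 3*y**2 + 10*y + 12; no integer root y with |y| ≤ 4.
  x = 1: f_y(1, y) = 3*y**2 + 12*y + 13; no integer root y with |y| ≤ 4.
  x = 2: f_y(2, y) = 3*y**2 + 14*y + 16; vanishes at y ∈ {-2}. (2, -2): f_x = 0, f = 0 — SINGULAR.
  x = 3: f_y(3, y) = 3*y**2 + 16*y + 21; vanishes at y ∈ {-3}. (3, -3): f_x = -3 ≠ 0.
  x = 4: f_y(4, y) = 3*y**2 + 18*y + 28; no integer root y with |y| ≤ 4.
Only singular point on the grid: (2, -2).
Classify: substitute x = 2 + u, y = -2 + v and expand: f = u**2*v - u**2 + u*v**2 + v**3 + v**2.
No constant or linear terms (consistent with a singular point). Quadratic part: -u**2 + v**2. Cubic part: u**2*v + u*v**2 + v**3.
The quadratic part v**2 - u**2 = (v − u)(v + u) splits into two distinct linear factors, so there are two distinct tangent lines y − -2 = ±(x − 2) — this is a node (ordinary double point).
Classification: node.


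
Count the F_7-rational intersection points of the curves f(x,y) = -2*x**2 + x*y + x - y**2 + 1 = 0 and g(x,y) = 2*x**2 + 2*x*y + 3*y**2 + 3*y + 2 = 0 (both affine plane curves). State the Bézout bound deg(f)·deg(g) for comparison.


Common zeros: ∅; count = 0; Bézout bound = 4.

deg(f) = 2, deg(g) = 2, so Bézout bound = 4.
Scan x ∈ F_7. For each x, list the y ∈ F_7 with f(x, y) ≡ 0 and those with g(x, y) ≡ 0 (mod 7); the common zeros in that column are the intersection.
  x = 0: f ≡ 0 at y ∈ {1, 6}; g ≡ 0 at y ∈ ∅; common: ∅.
  x = 1: f ≡ 0 at y ∈ {0, 1}; g ≡ 0 at y ∈ ∅; common: ∅.
  x = 2: f ≡ 0 at y ∈ ∅; g ≡ 0 at y ∈ ∅; common: ∅.
  x = 3: f ≡ 0 at y ∈ {0, 3}; g ≡ 0 at y ∈ {5, 6}; common: ∅.
  x = 4: f ≡ 0 at y ∈ ∅; g ≡ 0 at y ∈ {4}; common: ∅.
  x = 5: f ≡ 0 at y ∈ ∅; g ≡ 0 at y ∈ {6}; common: ∅.
  x = 6: f ≡ 0 at y ∈ {3}; g ≡ 0 at y ∈ {4, 5}; common: ∅.
Collecting: common zeros = ∅, so the count is 0.
Comparison with the Bézout bound: 0 ≤ 4 = deg(f)·deg(g), as expected for curves with no common component (the affine F_7-count falls short of the bound because intersections may lie at infinity, over extension fields, or carry multiplicity).


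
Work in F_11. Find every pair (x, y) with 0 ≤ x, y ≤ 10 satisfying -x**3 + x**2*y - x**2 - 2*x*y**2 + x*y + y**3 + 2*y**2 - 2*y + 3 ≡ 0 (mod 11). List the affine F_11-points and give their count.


Affine F_11-points: {(0, 8), (1, 10), (2, 7), (2, 8), (2, 9), (3, 0), (3, 6), (3, 9), (4, 0), (5, 4), (5, 7), (5, 8), (7, 3), (8, 3), (9, 3), (10, 7)}; count = 16.

For each of the 121 pairs (x, y) ∈ F_11², evaluate f(x, y) mod 11. Record the zeros.
  x = 0: [0↦3, 1↦4, 2↦4, 3↦9, 4↦3, 5↦3, 6↦4, 7↦1, 8↦0, 9↦7, 10↦6]  zeros at y ∈ {8}
  x = 1: [0↦1, 1↦2, 2↦9, 3↦6, 4↦10, 5↦5, 6↦8, 7↦3, 8↦7, 9↦4, 10↦0]  zeros at y ∈ {10}
  x = 2: [0↦2, 1↦5, 2↦10, 3↦1, 4↦6, 5↦9, 6↦5, 7↦0, 8↦0, 9↦0, 10↦6]  zeros at y ∈ {7, 8, 9}
  x = 3: [0↦0, 1↦7, 2↦1, 3↦10, 4↦7, 5↦9, 6↦0, 7↦8, 8↦6, 9↦0, 10↦7]  zeros at y ∈ {0, 6, 9}
  x = 4: [0↦0, 1↦2, 2↦9, 3↦5, 4↦7, 5↦10, 6↦9, 7↦10, 8↦8, 9↦9, 10↦8]  zeros at y ∈ {0}
  x = 5: [0↦7, 1↦6, 2↦6, 3↦2, 4↦0, 5↦6, 6↦4, 7↦0, 8↦0, 9↦10, 10↦3]  zeros at y ∈ {4, 7, 8}
  x = 6: [0↦4, 1↦2, 2↦8, 3↦6, 4↦2, 5↦2, 6↦1, 7↦5, 8↦9, 9↦8, 10↦8]  zeros at y ∈ ∅
  x = 7: [0↦7, 1↦6, 2↦9, 3↦0, 4↦7, 5↦3, 6↦5, 7↦8, 8↦7, 9↦8, 10↦6]  zeros at y ∈ {3}
  x = 8: [0↦10, 1↦1, 2↦3, 3↦0, 4↦9, 5↦3, 6↦10, 7↦3, 8↦10, 9↦4, 10↦2]  zeros at y ∈ {3}
  x = 9: [0↦7, 1↦3, 2↦6, 3↦0, 4↦2, 5↦7, 6↦10, 7↦6, 8↦1, 9↦1, 10↦1]  zeros at y ∈ {3}
  x = 10: [0↦3, 1↦6, 2↦1, 3↦5, 4↦2, 5↦9, 6↦10, 7↦0, 8↦7, 9↦4, 10↦8]  zeros at y ∈ {7}
Collecting zeros: affine points = {(0, 8), (1, 10), (2, 7), (2, 8), (2, 9), (3, 0), (3, 6), (3, 9), (4, 0), (5, 4), (5, 7), (5, 8), (7, 3), (8, 3), (9, 3), (10, 7)}.
Total count |C(F_11)_aff| = 16.


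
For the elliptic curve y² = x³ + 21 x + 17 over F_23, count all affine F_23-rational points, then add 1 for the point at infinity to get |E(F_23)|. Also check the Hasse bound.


Affine points = {(1, 4), (1, 19), (4, 2), (4, 21), (7, 1), (7, 22), (10, 10), (10, 13), (13, 7), (13, 16), (15, 2), (15, 21), (21, 6), (21, 17), (22, 8), (22, 15)}; affine count = 16; |E(F_23)| = 17.

Discriminant check: Δ ∝ 4a³ + 27b² = 4·21³ + 27·17² = 4·9261 + 27·289 ≡ 20 (mod 23). Nonzero ⇒ E is nonsingular.
For each x ∈ F_23, compute rhs = x³ + 21·x + 17 mod 23, then count y ∈ F_23 with y² ≡ rhs.
  x = 0: rhs = 17, matching y values: none (0 points).
  x = 1: rhs = 16, matching y values: 4, 19 (2 points).
  x = 2: rhs = 21, matching y values: none (0 points).
  x = 3: rhs = 15, matching y values: none (0 points).
  x = 4: rhs = 4, matching y values: 2, 21 (2 points).
  x = 5: rhs = 17, matching y values: none (0 points).
  x = 6: rhs = 14, matching y values: none (0 points).
  x = 7: rhs = 1, matching y values: 1, 22 (2 points).
  x = 8: rhs = 7, matching y values: none (0 points).
  x = 9: rhs = 15, matching y values: none (0 points).
  x = 10: rhs = 8, matching y values: 10, 13 (2 points).
  x = 11: rhs = 15, matching y values: none (0 points).
  x = 12: rhs = 19, matching y values: none (0 points).
  x = 13: rhs = 3, matching y values: 7, 16 (2 points).
  x = 14: rhs = 19, matching y values: none (0 points).
  x = 15: rhs = 4, matching y values: 2, 21 (2 points).
  x = 16: rhs = 10, matching y values: none (0 points).
  x = 17: rhs = 20, matching y values: none (0 points).
  x = 18: rhs = 17, matching y values: none (0 points).
  x = 19: rhs = 7, matching y values: none (0 points).
  x = 20: rhs = 19, matching y values: none (0 points).
  x = 21: rhs = 13, matching y values: 6, 17 (2 points).
  x = 22: rhs = 18, matching y values: 8, 15 (2 points).
Total affine count: 16.
Full point count |E(F_23)| = 16 + 1 = 17.
Hasse bound: |17 − (23+1)| = |-7| = 7 ≤ 2√23 ≈ 9.5917 ✓.


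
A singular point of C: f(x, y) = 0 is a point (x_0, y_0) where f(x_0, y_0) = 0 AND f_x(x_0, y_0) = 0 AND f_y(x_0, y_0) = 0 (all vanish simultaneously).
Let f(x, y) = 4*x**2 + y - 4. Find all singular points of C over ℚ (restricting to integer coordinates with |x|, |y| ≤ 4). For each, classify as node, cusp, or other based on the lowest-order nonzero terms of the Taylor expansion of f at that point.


No singular points in the scanned grid; C is smooth there.

Compute partial derivatives:
  f_x = 8*x.
  f_y = 1.
f_y = 1 is a nonzero constant, so f_y never vanishes: no point (x, y) can satisfy f = f_x = f_y = 0. In particular no (x, y) ∈ {−4, ..., 4}² is singular; the curve is smooth.


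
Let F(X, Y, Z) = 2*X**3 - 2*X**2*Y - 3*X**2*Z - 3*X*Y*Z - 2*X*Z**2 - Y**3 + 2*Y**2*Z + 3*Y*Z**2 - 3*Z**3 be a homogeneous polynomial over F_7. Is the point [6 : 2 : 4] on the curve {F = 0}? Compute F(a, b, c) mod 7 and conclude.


F(6,2,4) ≡ 1 (mod 7); P is NOT on the curve.

Evaluate F(6, 2, 4) term-by-term (mod 7).
  2*X**3 ↦ 2·216·1·1 = 432
  -2*X**2*Y ↦ -2·36·2·1 = -144
  -3*X**2*Z ↦ -3·36·1·4 = -432
  -3*X*Y*Z ↦ -3·6·2·4 = -144
  -2*X*Z**2 ↦ -2·6·1·16 = -192
  -Y**3 ↦ -1·1·8·1 = -8
  2*Y**2*Z ↦ 2·1·4·4 = 32
  3*Y*Z**2 ↦ 3·1·2·16 = 96
  -3*Z**3 ↦ -3·1·1·64 = -192
Sum: F(6, 2, 4) = (432) + (-144) + (-432) + (-144) + (-192) + (-8) + (32) + (96) + (-192) = -552.
Reducing mod 7: -552 ≡ 1 (mod 7).
Since F(a, b, c) ≡ 1 ≠ 0 (mod 7), P does NOT lie on the curve.


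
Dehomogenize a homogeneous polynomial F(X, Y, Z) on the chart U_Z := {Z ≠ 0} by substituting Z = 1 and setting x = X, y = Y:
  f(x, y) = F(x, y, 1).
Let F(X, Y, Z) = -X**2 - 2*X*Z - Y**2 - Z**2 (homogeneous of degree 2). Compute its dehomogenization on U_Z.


f(x, y) = -x**2 - 2*x - y**2 - 1

On U_Z we set Z = 1. Each monomial c·X^i·Y^j·Z^k in F becomes c·x^i·y^j·1^k = c·x^i·y^j.
Substituting Z = 1: F(X, Y, 1) = -x**2 - 2*x - y**2 - 1.
Note: deg(f) ≤ deg(F) = 2; strict inequality happens when F is divisible by Z (lost terms).


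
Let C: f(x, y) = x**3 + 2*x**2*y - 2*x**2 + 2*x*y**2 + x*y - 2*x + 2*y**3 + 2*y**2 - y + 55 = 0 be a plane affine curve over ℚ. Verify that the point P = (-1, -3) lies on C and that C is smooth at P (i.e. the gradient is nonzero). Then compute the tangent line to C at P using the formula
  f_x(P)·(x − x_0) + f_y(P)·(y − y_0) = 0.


Tangent line at P: 32*x + 54*y + 194 = 0.

Step 1: f(-1, -3) = 0, so P lies on C.
Step 2: partial derivatives
  f_x(x, y) = 3*x**2 + 4*x*y - 4*x + 2*y**2 + y - 2, f_y(x, y) = 2*x**2 + 4*x*y + x + 6*y**2 + 4*y - 1.
  f_x(P) = 32, f_y(P) = 54 (gradient nonzero, so P is smooth).
Step 3: tangent line at P: 32·(x − -1) + 54·(y − -3) = 0.
Expanding: 32*x + 54*y + 194 = 0.


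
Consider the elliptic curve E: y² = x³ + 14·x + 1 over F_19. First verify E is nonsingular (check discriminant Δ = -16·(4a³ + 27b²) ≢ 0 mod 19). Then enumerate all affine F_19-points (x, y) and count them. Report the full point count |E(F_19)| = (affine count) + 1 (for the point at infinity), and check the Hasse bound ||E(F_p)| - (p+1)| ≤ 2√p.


Affine points = {(0, 1), (0, 18), (1, 4), (1, 15), (4, 8), (4, 11), (5, 5), (5, 14), (6, 4), (6, 15), (7, 9), (7, 10), (8, 6), (8, 13), (9, 1), (9, 18), (10, 1), (10, 18), (11, 2), (11, 17), (12, 4), (12, 15), (13, 9), (13, 10), (18, 9), (18, 10)}; affine count = 26; |E(F_19)| = 27.

Discriminant check: Δ ∝ 4a³ + 27b² = 4·14³ + 27·1² = 4·2744 + 27·1 ≡ 2 (mod 19). Nonzero ⇒ E is nonsingular.
For each x ∈ F_19, compute rhs = x³ + 14·x + 1 mod 19, then count y ∈ F_19 with y² ≡ rhs.
  x = 0: rhs = 1, matching y values: 1, 18 (2 points).
  x = 1: rhs = 16, matching y values: 4, 15 (2 points).
  x = 2: rhs = 18, matching y values: none (0 points).
  x = 3: rhs = 13, matching y values: none (0 points).
  x = 4: rhs = 7, matching y values: 8, 11 (2 points).
  x = 5: rhs = 6, matching y values: 5, 14 (2 points).
  x = 6: rhs = 16, matching y values: 4, 15 (2 points).
  x = 7: rhs = 5, matching y values: 9, 10 (2 points).
  x = 8: rhs = 17, matching y values: 6, 13 (2 points).
  x = 9: rhs = 1, matching y values: 1, 18 (2 points).
  x = 10: rhs = 1, matching y values: 1, 18 (2 points).
  x = 11: rhs = 4, matching y values: 2, 17 (2 points).
  x = 12: rhs = 16, matching y values: 4, 15 (2 points).
  x = 13: rhs = 5, matching y values: 9, 10 (2 points).
  x = 14: rhs = 15, matching y values: none (0 points).
  x = 15: rhs = 14, matching y values: none (0 points).
  x = 16: rhs = 8, matching y values: none (0 points).
  x = 17: rhs = 3, matching y values: none (0 points).
  x = 18: rhs = 5, matching y values: 9, 10 (2 points).
Total affine count: 26.
Full point count |E(F_19)| = 26 + 1 = 27.
Hasse bound: |27 − (19+1)| = |7| = 7 ≤ 2√19 ≈ 8.7178 ✓.


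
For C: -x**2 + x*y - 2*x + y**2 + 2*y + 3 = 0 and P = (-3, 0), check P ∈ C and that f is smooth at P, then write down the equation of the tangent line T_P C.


Tangent line at P: 4*x - y + 12 = 0.

Step 1: f(-3, 0) = 0, so P lies on C.
Step 2: partial derivatives
  f_x(x, y) = -2*x + y - 2, f_y(x, y) = x + 2*y + 2.
  f_x(P) = 4, f_y(P) = -1 (gradient nonzero, so P is smooth).
Step 3: tangent line at P: 4·(x − -3) + -1·(y − 0) = 0.
Expanding: 4*x - y + 12 = 0.


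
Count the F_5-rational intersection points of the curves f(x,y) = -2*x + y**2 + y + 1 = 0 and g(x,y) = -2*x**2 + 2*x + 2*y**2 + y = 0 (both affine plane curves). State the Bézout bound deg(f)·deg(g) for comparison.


Common zeros: {(1, 2)}; count = 1; Bézout bound = 4.

deg(f) = 2, deg(g) = 2, so Bézout bound = 4.
Scan x ∈ F_5. For each x, list the y ∈ F_5 with f(x, y) ≡ 0 and those with g(x, y) ≡ 0 (mod 5); the common zeros in that column are the intersection.
  x = 0: f ≡ 0 at y ∈ ∅; g ≡ 0 at y ∈ {0, 2}; common: ∅.
  x = 1: f ≡ 0 at y ∈ {2}; g ≡ 0 at y ∈ {0, 2}; common: {2}.
  x = 2: f ≡ 0 at y ∈ ∅; g ≡ 0 at y ∈ ∅; common: ∅.
  x = 3: f ≡ 0 at y ∈ {0, 4}; g ≡ 0 at y ∈ ∅; common: ∅.
  x = 4: f ≡ 0 at y ∈ {1, 3}; g ≡ 0 at y ∈ ∅; common: ∅.
Collecting: common zeros = {(1, 2)}, so the count is 1.
Comparison with the Bézout bound: 1 ≤ 4 = deg(f)·deg(g), as expected for curves with no common component (the affine F_5-count falls short of the bound because intersections may lie at infinity, over extension fields, or carry multiplicity).


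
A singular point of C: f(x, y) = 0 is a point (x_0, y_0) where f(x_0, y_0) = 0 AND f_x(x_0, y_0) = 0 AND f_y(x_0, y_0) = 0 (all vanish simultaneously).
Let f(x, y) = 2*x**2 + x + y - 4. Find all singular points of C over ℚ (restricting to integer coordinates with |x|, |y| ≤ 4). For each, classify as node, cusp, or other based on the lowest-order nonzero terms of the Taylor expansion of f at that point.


No singular points in the scanned grid; C is smooth there.

Compute partial derivatives:
  f_x = 4*x + 1.
  f_y = 1.
f_y = 1 is a nonzero constant, so f_y never vanishes: no point (x, y) can satisfy f = f_x = f_y = 0. In particular no (x, y) ∈ {−4, ..., 4}² is singular; the curve is smooth.


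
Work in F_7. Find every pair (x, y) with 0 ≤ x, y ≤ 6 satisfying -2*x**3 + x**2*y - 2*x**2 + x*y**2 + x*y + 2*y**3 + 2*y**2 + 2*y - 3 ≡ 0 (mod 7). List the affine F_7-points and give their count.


Affine F_7-points: {(1, 0), (2, 2), (3, 4), (4, 1), (6, 2)}; count = 5.

For each of the 49 pairs (x, y) ∈ F_7², evaluate f(x, y) mod 7. Record the zeros.
  x = 0: [0↦4, 1↦3, 2↦4, 3↦5, 4↦4, 5↦6, 6↦2]  zeros at y ∈ ∅
  x = 1: [0↦0, 1↦2, 2↦1, 3↦2, 4↦3, 5↦2, 6↦4]  zeros at y ∈ {0}
  x = 2: [0↦1, 1↦1, 2↦0, 3↦3, 4↦1, 5↦6, 6↦2]  zeros at y ∈ {2}
  x = 3: [0↦2, 1↦2, 2↦3, 3↦3, 4↦0, 5↦6, 6↦5]  zeros at y ∈ {4}
  x = 4: [0↦5, 1↦0, 2↦5, 3↦4, 4↦2, 5↦4, 6↦1]  zeros at y ∈ {1}
  x = 5: [0↦5, 1↦4, 2↦1, 3↦1, 4↦2, 5↦2, 6↦6]  zeros at y ∈ ∅
  x = 6: [0↦4, 1↦2, 2↦0, 3↦3, 4↦2, 5↦2, 6↦1]  zeros at y ∈ {2}
Collecting zeros: affine points = {(1, 0), (2, 2), (3, 4), (4, 1), (6, 2)}.
Total count |C(F_7)_aff| = 5.


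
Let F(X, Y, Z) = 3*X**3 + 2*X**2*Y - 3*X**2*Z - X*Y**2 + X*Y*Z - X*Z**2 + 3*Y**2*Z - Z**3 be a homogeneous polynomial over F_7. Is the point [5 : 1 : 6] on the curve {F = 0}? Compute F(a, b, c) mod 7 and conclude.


F(5,1,6) ≡ 0 (mod 7); P is on the curve.

Evaluate F(5, 1, 6) term-by-term (mod 7).
  3*X**3 ↦ 3·125·1·1 = 375
  2*X**2*Y ↦ 2·25·1·1 = 50
  -3*X**2*Z ↦ -3·25·1·6 = -450
  -X*Y**2 ↦ -1·5·1·1 = -5
  X*Y*Z ↦ 1·5·1·6 = 30
  -X*Z**2 ↦ -1·5·1·36 = -180
  3*Y**2*Z ↦ 3·1·1·6 = 18
  -Z**3 ↦ -1·1·1·216 = -216
Sum: F(5, 1, 6) = (375) + (50) + (-450) + (-5) + (30) + (-180) + (18) + (-216) = -378.
Reducing mod 7: -378 ≡ 0 (mod 7).
Since F(a, b, c) ≡ 0 (mod 7), P lies on the curve.


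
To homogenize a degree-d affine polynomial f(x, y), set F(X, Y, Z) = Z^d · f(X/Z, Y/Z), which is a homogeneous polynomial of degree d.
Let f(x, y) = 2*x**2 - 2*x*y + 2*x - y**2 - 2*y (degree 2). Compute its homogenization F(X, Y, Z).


F(X, Y, Z) = 2*X**2 - 2*X*Y + 2*X*Z - Y**2 - 2*Y*Z

deg(f) = 2.
Substitute x = X/Z, y = Y/Z into f, then multiply by Z^2.
  monomial 2·x^2·y^0 ↦ 2·X^2·Y^0·Z^0.
  monomial -2·x^1·y^1 ↦ -2·X^1·Y^1·Z^0.
  monomial 2·x^1·y^0 ↦ 2·X^1·Y^0·Z^1.
  monomial -1·x^0·y^2 ↦ -1·X^0·Y^2·Z^0.
  monomial -2·x^0·y^1 ↦ -2·X^0·Y^1·Z^1.
Collecting: F(X, Y, Z) = 2*X**2 - 2*X*Y + 2*X*Z - Y**2 - 2*Y*Z.


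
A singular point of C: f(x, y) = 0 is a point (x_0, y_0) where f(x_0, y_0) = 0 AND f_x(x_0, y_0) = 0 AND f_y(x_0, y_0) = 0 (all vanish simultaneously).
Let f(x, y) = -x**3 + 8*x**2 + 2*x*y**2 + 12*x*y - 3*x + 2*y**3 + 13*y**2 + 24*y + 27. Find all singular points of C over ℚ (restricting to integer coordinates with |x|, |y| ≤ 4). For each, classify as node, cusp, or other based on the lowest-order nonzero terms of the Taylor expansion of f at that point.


Singular points: {(3, -3)}; classification: node.

Compute partial derivatives:
  f_x = -3*x**2 + 16*x + 2*y**2 + 12*y - 3.
  f_y = 4*x*y + 12*x + 6*y**2 + 26*y + 24.
Scan x_0 ∈ {−4, ..., 4}. For each x_0, f_y(x_0, y) is a polynomial in y; find its integer roots y ∈ {−4, ..., 4}, then test f_x and f at those candidates.
  x = -4: f_y(-4, y) = 6*y**2 + 10*y - 24; vanishes at y ∈ {-3}. (-4, -3): f_x = -133 ≠ 0.
  x = -3: f_y(-3, y) = 6*y**2 + 14*y - 12; vanishes at y ∈ {-3}. (-3, -3): f_x = -96 ≠ 0.
  x = -2: f_y(-2, y) = 6*y**2 + 18*y; vanishes at y ∈ {-3, 0}. (-2, -3): f_x = -65 ≠ 0; (-2, 0): f_x = -47 ≠ 0.
  x = -1: f_y(-1, y) = 6*y**2 + 22*y + 12; vanishes at y ∈ {-3}. (-1, -3): f_x = -40 ≠ 0.
  x = 0: f_y(0, y) = 6*y**2 + 26*y + 24; vanishes at y ∈ {-3}. (0, -3): f_x = -21 ≠ 0.
  x = 1: f_y(1, y) = 6*y**2 + 30*y + 36; vanishes at y ∈ {-3, -2}. (1, -3): f_x = -8 ≠ 0; (1, -2): f_x = -6 ≠ 0.
  x = 2: f_y(2, y) = 6*y**2 + 34*y + 48; vanishes at y ∈ {-3}. (2, -3): f_x = -1 ≠ 0.
  x = 3: f_y(3, y) = 6*y**2 + 38*y + 60; vanishes at y ∈ {-3}. (3, -3): f_x = 0, f = 0 — SINGULAR.
  x = 4: f_y(4, y) = 6*y**2 + 42*y + 72; vanishes at y ∈ {-4, -3}. (4, -4): f_x = -3 ≠ 0; (4, -3): f_x = -5 ≠ 0.
Only singular point on the grid: (3, -3).
Classify: substitute x = 3 + u, y = -3 + v and expand: f = -u**3 - u**2 + 2*u*v**2 + 2*v**3 + v**2.
No constant or linear terms (consistent with a singular point). Quadratic part: -u**2 + v**2. Cubic part: -u**3 + 2*u*v**2 + 2*v**3.
The quadratic part v**2 - u**2 = (v − u)(v + u) splits into two distinct linear factors, so there are two distinct tangent lines y − -3 = ±(x − 3) — this is a node (ordinary double point).
Classification: node.
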